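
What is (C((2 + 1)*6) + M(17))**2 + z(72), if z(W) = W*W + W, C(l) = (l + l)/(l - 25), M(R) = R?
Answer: 264433/49 ≈ 5396.6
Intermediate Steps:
C(l) = 2*l/(-25 + l) (C(l) = (2*l)/(-25 + l) = 2*l/(-25 + l))
z(W) = W + W**2 (z(W) = W**2 + W = W + W**2)
(C((2 + 1)*6) + M(17))**2 + z(72) = (2*((2 + 1)*6)/(-25 + (2 + 1)*6) + 17)**2 + 72*(1 + 72) = (2*(3*6)/(-25 + 3*6) + 17)**2 + 72*73 = (2*18/(-25 + 18) + 17)**2 + 5256 = (2*18/(-7) + 17)**2 + 5256 = (2*18*(-1/7) + 17)**2 + 5256 = (-36/7 + 17)**2 + 5256 = (83/7)**2 + 5256 = 6889/49 + 5256 = 264433/49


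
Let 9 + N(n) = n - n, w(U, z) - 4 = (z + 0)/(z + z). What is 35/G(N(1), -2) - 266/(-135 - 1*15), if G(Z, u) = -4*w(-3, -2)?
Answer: -77/450 ≈ -0.17111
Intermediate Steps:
w(U, z) = 9/2 (w(U, z) = 4 + (z + 0)/(z + z) = 4 + z/((2*z)) = 4 + z*(1/(2*z)) = 4 + ½ = 9/2)
N(n) = -9 (N(n) = -9 + (n - n) = -9 + 0 = -9)
G(Z, u) = -18 (G(Z, u) = -4*9/2 = -18)
35/G(N(1), -2) - 266/(-135 - 1*15) = 35/(-18) - 266/(-135 - 1*15) = 35*(-1/18) - 266/(-135 - 15) = -35/18 - 266/(-150) = -35/18 - 266*(-1/150) = -35/18 + 133/75 = -77/450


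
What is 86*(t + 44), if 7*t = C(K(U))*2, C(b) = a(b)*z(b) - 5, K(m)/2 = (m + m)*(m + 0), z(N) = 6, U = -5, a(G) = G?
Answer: 18404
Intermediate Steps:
K(m) = 4*m² (K(m) = 2*((m + m)*(m + 0)) = 2*((2*m)*m) = 2*(2*m²) = 4*m²)
C(b) = -5 + 6*b (C(b) = b*6 - 5 = 6*b - 5 = -5 + 6*b)
t = 170 (t = ((-5 + 6*(4*(-5)²))*2)/7 = ((-5 + 6*(4*25))*2)/7 = ((-5 + 6*100)*2)/7 = ((-5 + 600)*2)/7 = (595*2)/7 = (⅐)*1190 = 170)
86*(t + 44) = 86*(170 + 44) = 86*214 = 18404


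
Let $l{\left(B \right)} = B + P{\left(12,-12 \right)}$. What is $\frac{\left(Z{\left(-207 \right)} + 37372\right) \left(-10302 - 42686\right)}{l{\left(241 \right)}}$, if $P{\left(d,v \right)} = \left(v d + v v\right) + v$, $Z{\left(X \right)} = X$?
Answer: $- \frac{1969299020}{229} \approx -8.5996 \cdot 10^{6}$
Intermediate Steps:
$P{\left(d,v \right)} = v + v^{2} + d v$ ($P{\left(d,v \right)} = \left(d v + v^{2}\right) + v = \left(v^{2} + d v\right) + v = v + v^{2} + d v$)
$l{\left(B \right)} = -12 + B$ ($l{\left(B \right)} = B - 12 \left(1 + 12 - 12\right) = B - 12 = -12 + B$)
$\frac{\left(Z{\left(-207 \right)} + 37372\right) \left(-10302 - 42686\right)}{l{\left(241 \right)}} = \frac{\left(-207 + 37372\right) \left(-10302 - 42686\right)}{-12 + 241} = \frac{37165 \left(-52988\right)}{229} = \left(-1969299020\right) \frac{1}{229} = - \frac{1969299020}{229}$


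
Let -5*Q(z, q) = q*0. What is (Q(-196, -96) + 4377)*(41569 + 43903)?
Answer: 374110944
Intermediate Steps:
Q(z, q) = 0 (Q(z, q) = -q*0/5 = -⅕*0 = 0)
(Q(-196, -96) + 4377)*(41569 + 43903) = (0 + 4377)*(41569 + 43903) = 4377*85472 = 374110944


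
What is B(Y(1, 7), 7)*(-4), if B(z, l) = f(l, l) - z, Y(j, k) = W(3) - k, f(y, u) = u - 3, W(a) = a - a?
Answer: -44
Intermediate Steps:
W(a) = 0
f(y, u) = -3 + u
Y(j, k) = -k (Y(j, k) = 0 - k = -k)
B(z, l) = -3 + l - z (B(z, l) = (-3 + l) - z = -3 + l - z)
B(Y(1, 7), 7)*(-4) = (-3 + 7 - (-1)*7)*(-4) = (-3 + 7 - 1*(-7))*(-4) = (-3 + 7 + 7)*(-4) = 11*(-4) = -44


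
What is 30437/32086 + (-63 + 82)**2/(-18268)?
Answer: 272220035/293073524 ≈ 0.92885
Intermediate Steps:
30437/32086 + (-63 + 82)**2/(-18268) = 30437*(1/32086) + 19**2*(-1/18268) = 30437/32086 + 361*(-1/18268) = 30437/32086 - 361/18268 = 272220035/293073524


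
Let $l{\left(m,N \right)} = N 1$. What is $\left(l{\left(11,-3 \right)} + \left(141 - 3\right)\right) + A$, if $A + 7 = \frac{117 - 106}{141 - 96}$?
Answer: $\frac{5771}{45} \approx 128.24$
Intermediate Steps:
$A = - \frac{304}{45}$ ($A = -7 + \frac{117 - 106}{141 - 96} = -7 + \frac{11}{45} = - \frac{304}{45} \approx -6.7556$)
$l{\left(m,N \right)} = N$
$\left(l{\left(11,-3 \right)} + \left(141 - 3\right)\right) + A = \left(-3 + \left(141 - 3\right)\right) - \frac{304}{45} = \left(-3 + 138\right) - \frac{304}{45} = 135 - \frac{304}{45} = \frac{5771}{45}$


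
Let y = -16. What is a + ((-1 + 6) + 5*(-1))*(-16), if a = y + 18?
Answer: 2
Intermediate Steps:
a = 2 (a = -16 + 18 = 2)
a + ((-1 + 6) + 5*(-1))*(-16) = 2 + ((-1 + 6) + 5*(-1))*(-16) = 2 + (5 - 5)*(-16) = 2 + 0*(-16) = 2 + 0 = 2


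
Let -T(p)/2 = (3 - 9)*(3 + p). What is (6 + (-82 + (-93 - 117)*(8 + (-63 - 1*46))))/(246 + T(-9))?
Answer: 10567/87 ≈ 121.46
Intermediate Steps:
T(p) = 36 + 12*p (T(p) = -2*(3 - 9)*(3 + p) = -(-12)*(3 + p) = -2*(-18 - 6*p) = 36 + 12*p)
(6 + (-82 + (-93 - 117)*(8 + (-63 - 1*46))))/(246 + T(-9)) = (6 + (-82 + (-93 - 117)*(8 + (-63 - 1*46))))/(246 + (36 + 12*(-9))) = (6 + (-82 - 210*(8 + (-63 - 46))))/(246 + (36 - 108)) = (6 + (-82 - 210*(8 - 109)))/(246 - 72) = (6 + (-82 - 210*(-101)))/174 = (6 + (-82 + 21210))*(1/174) = (6 + 21128)*(1/174) = 21134*(1/174) = 10567/87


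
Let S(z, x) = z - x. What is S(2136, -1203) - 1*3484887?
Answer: -3481548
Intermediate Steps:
S(2136, -1203) - 1*3484887 = (2136 - 1*(-1203)) - 1*3484887 = (2136 + 1203) - 3484887 = 3339 - 3484887 = -3481548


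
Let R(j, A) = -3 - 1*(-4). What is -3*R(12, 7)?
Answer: -3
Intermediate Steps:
R(j, A) = 1 (R(j, A) = -3 + 4 = 1)
-3*R(12, 7) = -3*1 = -3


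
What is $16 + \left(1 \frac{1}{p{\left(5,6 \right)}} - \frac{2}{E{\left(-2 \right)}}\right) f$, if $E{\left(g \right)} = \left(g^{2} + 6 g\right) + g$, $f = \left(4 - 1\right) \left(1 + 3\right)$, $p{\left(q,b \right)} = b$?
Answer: $\frac{102}{5} \approx 20.4$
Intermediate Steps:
$f = 12$ ($f = 3 \cdot 4 = 12$)
$E{\left(g \right)} = g^{2} + 7 g$
$16 + \left(1 \frac{1}{p{\left(5,6 \right)}} - \frac{2}{E{\left(-2 \right)}}\right) f = 16 + \left(1 \cdot \frac{1}{6} - \frac{2}{\left(-2\right) \left(7 - 2\right)}\right) 12 = 16 + \left(1 \cdot \frac{1}{6} - \frac{2}{\left(-2\right) 5}\right) 12 = 16 + \left(\frac{1}{6} - \frac{2}{-10}\right) 12 = 16 + \left(\frac{1}{6} - - \frac{1}{5}\right) 12 = 16 + \left(\frac{1}{6} + \frac{1}{5}\right) 12 = 16 + \frac{11}{30} \cdot 12 = 16 + \frac{22}{5} = \frac{102}{5}$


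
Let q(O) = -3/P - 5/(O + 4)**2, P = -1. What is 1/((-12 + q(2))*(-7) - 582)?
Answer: -36/18649 ≈ -0.0019304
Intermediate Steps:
q(O) = 3 - 5/(4 + O)**2 (q(O) = -3/(-1) - 5/(O + 4)**2 = -3*(-1) - 5/(4 + O)**2 = 3 - 5/(4 + O)**2)
1/((-12 + q(2))*(-7) - 582) = 1/((-12 + (3 - 5/(4 + 2)**2))*(-7) - 582) = 1/((-12 + (3 - 5/6**2))*(-7) - 582) = 1/((-12 + (3 - 5*1/36))*(-7) - 582) = 1/((-12 + (3 - 5/36))*(-7) - 582) = 1/((-12 + 103/36)*(-7) - 582) = 1/(-329/36*(-7) - 582) = 1/(2303/36 - 582) = 1/(-18649/36) = -36/18649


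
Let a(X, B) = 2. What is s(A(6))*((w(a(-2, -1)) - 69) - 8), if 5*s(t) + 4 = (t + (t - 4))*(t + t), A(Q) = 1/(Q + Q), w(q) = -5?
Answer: 6847/90 ≈ 76.078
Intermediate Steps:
A(Q) = 1/(2*Q)
s(t) = -⅘ + 2*t*(-4 + 2*t)/5 (s(t) = -⅘ + ((t + (t - 4))*(t + t))/5 = -⅘ + ((t + (-4 + t))*(2*t))/5 = -⅘ + ((-4 + 2*t)*(2*t))/5 = -⅘ + (2*t*(-4 + 2*t))/5 = -⅘ + 2*t*(-4 + 2*t)/5)
s(A(6))*((w(a(-2, -1)) - 69) - 8) = (-⅘ - 4/(5*6) + 4*((½)/6)²/5)*((-5 - 69) - 8) = (-⅘ - 4/(5*6) + 4*((½)*(⅙))²/5)*(-74 - 8) = (-⅘ - 8/5*1/12 + 4*(1/12)²/5)*(-82) = (-⅘ - 2/15 + (⅘)*(1/144))*(-82) = (-⅘ - 2/15 + 1/180)*(-82) = -167/180*(-82) = 6847/90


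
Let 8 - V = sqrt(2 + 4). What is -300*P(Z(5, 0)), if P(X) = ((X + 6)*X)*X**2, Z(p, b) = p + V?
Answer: -14780100 + 3653400*sqrt(6) ≈ -5.8311e+6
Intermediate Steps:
V = 8 - sqrt(6) (V = 8 - sqrt(2 + 4) = 8 - sqrt(6) ≈ 5.5505)
Z(p, b) = 8 + p - sqrt(6) (Z(p, b) = p + (8 - sqrt(6)) = 8 + p - sqrt(6))
P(X) = X**3*(6 + X) (P(X) = ((6 + X)*X)*X**2 = (X*(6 + X))*X**2 = X**3*(6 + X))
-300*P(Z(5, 0)) = -300*(8 + 5 - sqrt(6))**3*(6 + (8 + 5 - sqrt(6))) = -300*(13 - sqrt(6))**3*(6 + (13 - sqrt(6))) = -300*(13 - sqrt(6))**3*(19 - sqrt(6))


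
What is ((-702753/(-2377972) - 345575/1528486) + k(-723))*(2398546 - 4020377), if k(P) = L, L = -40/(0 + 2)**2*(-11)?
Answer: -324422186085515403459/1817348455196 ≈ -1.7851e+8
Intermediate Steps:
L = 110 (L = -40/(2**2)*(-11) = -40/4*(-11) = -40*1/4*(-11) = -10*(-11) = 110)
k(P) = 110
((-702753/(-2377972) - 345575/1528486) + k(-723))*(2398546 - 4020377) = ((-702753/(-2377972) - 345575/1528486) + 110)*(2398546 - 4020377) = ((-702753*(-1/2377972) - 345575*1/1528486) + 110)*(-1621831) = ((702753/2377972 - 345575/1528486) + 110)*(-1621831) = (126190224029/1817348455196 + 110)*(-1621831) = (200034520295589/1817348455196)*(-1621831) = -324422186085515403459/1817348455196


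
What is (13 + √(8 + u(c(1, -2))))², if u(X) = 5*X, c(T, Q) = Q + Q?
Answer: 157 + 52*I*√3 ≈ 157.0 + 90.067*I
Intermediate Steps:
c(T, Q) = 2*Q
(13 + √(8 + u(c(1, -2))))² = (13 + √(8 + 5*(2*(-2))))² = (13 + √(8 + 5*(-4)))² = (13 + √(8 - 20))² = (13 + √(-12))² = (13 + 2*I*√3)²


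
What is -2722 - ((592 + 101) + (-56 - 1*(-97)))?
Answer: -3456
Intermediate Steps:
-2722 - ((592 + 101) + (-56 - 1*(-97))) = -2722 - (693 + (-56 + 97)) = -2722 - (693 + 41) = -2722 - 1*734 = -2722 - 734 = -3456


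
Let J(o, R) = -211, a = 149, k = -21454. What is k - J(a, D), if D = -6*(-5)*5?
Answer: -21243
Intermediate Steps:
D = 150 (D = 30*5 = 150)
k - J(a, D) = -21454 - 1*(-211) = -21454 + 211 = -21243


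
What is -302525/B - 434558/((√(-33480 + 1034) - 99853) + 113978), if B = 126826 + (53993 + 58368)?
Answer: (-302525*√32446 + 108213789971*I)/(239187*(√32446 - 14125*I)) ≈ -32.025 + 0.39227*I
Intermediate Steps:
B = 239187 (B = 126826 + 112361 = 239187)
-302525/B - 434558/((√(-33480 + 1034) - 99853) + 113978) = -302525/239187 - 434558/((√(-33480 + 1034) - 99853) + 113978) = -302525*1/239187 - 434558/((√(-32446) - 99853) + 113978) = -302525/239187 - 434558/((I*√32446 - 99853) + 113978) = -302525/239187 - 434558/((-99853 + I*√32446) + 113978) = -302525/239187 - 434558/(14125 + I*√32446)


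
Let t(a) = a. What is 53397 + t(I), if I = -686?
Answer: 52711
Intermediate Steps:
53397 + t(I) = 53397 - 686 = 52711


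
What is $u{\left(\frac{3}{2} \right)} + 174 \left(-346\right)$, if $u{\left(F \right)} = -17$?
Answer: $-60221$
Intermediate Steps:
$u{\left(\frac{3}{2} \right)} + 174 \left(-346\right) = -17 + 174 \left(-346\right) = -17 - 60204 = -60221$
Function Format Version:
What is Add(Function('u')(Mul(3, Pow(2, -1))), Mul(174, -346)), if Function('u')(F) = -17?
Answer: -60221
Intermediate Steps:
Add(Function('u')(Mul(3, Pow(2, -1))), Mul(174, -346)) = Add(-17, Mul(174, -346)) = Add(-17, -60204) = -60221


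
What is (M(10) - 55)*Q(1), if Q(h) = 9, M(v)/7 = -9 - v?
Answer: -1692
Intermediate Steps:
M(v) = -63 - 7*v (M(v) = 7*(-9 - v) = -63 - 7*v)
(M(10) - 55)*Q(1) = ((-63 - 7*10) - 55)*9 = ((-63 - 70) - 55)*9 = (-133 - 55)*9 = -188*9 = -1692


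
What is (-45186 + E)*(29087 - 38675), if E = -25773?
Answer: 680354892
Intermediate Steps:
(-45186 + E)*(29087 - 38675) = (-45186 - 25773)*(29087 - 38675) = -70959*(-9588) = 680354892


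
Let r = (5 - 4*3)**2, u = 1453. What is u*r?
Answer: 71197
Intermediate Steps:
r = 49 (r = (5 - 12)**2 = (-7)**2 = 49)
u*r = 1453*49 = 71197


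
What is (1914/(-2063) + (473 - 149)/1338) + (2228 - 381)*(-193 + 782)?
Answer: 500479170847/460049 ≈ 1.0879e+6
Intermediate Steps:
(1914/(-2063) + (473 - 149)/1338) + (2228 - 381)*(-193 + 782) = (1914*(-1/2063) + 324*(1/1338)) + 1847*589 = (-1914/2063 + 54/223) + 1087883 = -315420/460049 + 1087883 = 500479170847/460049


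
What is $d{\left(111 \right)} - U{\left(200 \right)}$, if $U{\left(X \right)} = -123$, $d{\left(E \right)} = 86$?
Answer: $209$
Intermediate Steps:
$d{\left(111 \right)} - U{\left(200 \right)} = 86 - -123 = 86 + 123 = 209$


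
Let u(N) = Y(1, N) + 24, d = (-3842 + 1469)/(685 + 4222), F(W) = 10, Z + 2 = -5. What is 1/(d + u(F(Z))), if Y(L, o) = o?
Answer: 701/23495 ≈ 0.029836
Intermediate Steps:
Z = -7 (Z = -2 - 5 = -7)
d = -339/701 (d = -2373/4907 = -2373*1/4907 = -339/701 ≈ -0.48359)
u(N) = 24 + N (u(N) = N + 24 = 24 + N)
1/(d + u(F(Z))) = 1/(-339/701 + (24 + 10)) = 1/(-339/701 + 34) = 1/(23495/701) = 701/23495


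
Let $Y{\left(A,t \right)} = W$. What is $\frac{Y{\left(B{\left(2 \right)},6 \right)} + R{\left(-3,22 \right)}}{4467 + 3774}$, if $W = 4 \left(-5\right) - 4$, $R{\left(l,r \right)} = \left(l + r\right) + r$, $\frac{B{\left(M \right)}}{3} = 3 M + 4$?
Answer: $\frac{17}{8241} \approx 0.0020629$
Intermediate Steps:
$B{\left(M \right)} = 12 + 9 M$ ($B{\left(M \right)} = 3 \left(3 M + 4\right) = 3 \left(4 + 3 M\right) = 12 + 9 M$)
$R{\left(l,r \right)} = l + 2 r$
$W = -24$ ($W = -20 - 4 = -24$)
$Y{\left(A,t \right)} = -24$
$\frac{Y{\left(B{\left(2 \right)},6 \right)} + R{\left(-3,22 \right)}}{4467 + 3774} = \frac{-24 + \left(-3 + 2 \cdot 22\right)}{4467 + 3774} = \frac{-24 + \left(-3 + 44\right)}{8241} = \left(-24 + 41\right) \frac{1}{8241} = 17 \cdot \frac{1}{8241} = \frac{17}{8241}$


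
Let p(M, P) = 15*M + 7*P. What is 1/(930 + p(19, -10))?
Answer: 1/1145 ≈ 0.00087336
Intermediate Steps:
p(M, P) = 7*P + 15*M
1/(930 + p(19, -10)) = 1/(930 + (7*(-10) + 15*19)) = 1/(930 + (-70 + 285)) = 1/(930 + 215) = 1/1145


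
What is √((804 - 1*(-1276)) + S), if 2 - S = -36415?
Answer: √38497 ≈ 196.21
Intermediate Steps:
S = 36417 (S = 2 - 1*(-36415) = 2 + 36415 = 36417)
√((804 - 1*(-1276)) + S) = √((804 - 1*(-1276)) + 36417) = √((804 + 1276) + 36417) = √(2080 + 36417) = √38497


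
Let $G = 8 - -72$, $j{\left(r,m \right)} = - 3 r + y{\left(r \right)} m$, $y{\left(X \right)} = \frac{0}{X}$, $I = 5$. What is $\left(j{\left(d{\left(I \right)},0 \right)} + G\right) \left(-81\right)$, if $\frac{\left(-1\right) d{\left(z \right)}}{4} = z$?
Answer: $-11340$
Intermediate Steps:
$d{\left(z \right)} = - 4 z$
$y{\left(X \right)} = 0$
$j{\left(r,m \right)} = - 3 r$ ($j{\left(r,m \right)} = - 3 r + 0 m = - 3 r + 0 = - 3 r$)
$G = 80$ ($G = 8 + 72 = 80$)
$\left(j{\left(d{\left(I \right)},0 \right)} + G\right) \left(-81\right) = \left(- 3 \left(\left(-4\right) 5\right) + 80\right) \left(-81\right) = \left(\left(-3\right) \left(-20\right) + 80\right) \left(-81\right) = \left(60 + 80\right) \left(-81\right) = 140 \left(-81\right) = -11340$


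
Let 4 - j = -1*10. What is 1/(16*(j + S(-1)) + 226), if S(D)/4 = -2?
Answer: 1/322 ≈ 0.0031056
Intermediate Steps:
S(D) = -8 (S(D) = 4*(-2) = -8)
j = 14 (j = 4 - (-1)*10 = 4 - 1*(-10) = 4 + 10 = 14)
1/(16*(j + S(-1)) + 226) = 1/(16*(14 - 8) + 226) = 1/(16*6 + 226) = 1/(96 + 226) = 1/322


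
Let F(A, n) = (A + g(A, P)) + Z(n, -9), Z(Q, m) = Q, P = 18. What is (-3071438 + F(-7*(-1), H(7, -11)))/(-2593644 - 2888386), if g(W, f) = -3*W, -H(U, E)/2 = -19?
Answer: 1535707/2741015 ≈ 0.56027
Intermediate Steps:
H(U, E) = 38 (H(U, E) = -2*(-19) = 38)
F(A, n) = n - 2*A (F(A, n) = (A - 3*A) + n = -2*A + n = n - 2*A)
(-3071438 + F(-7*(-1), H(7, -11)))/(-2593644 - 2888386) = (-3071438 + (38 - (-14)*(-1)))/(-2593644 - 2888386) = (-3071438 + (38 - 2*7))/(-5482030) = (-3071438 + (38 - 14))*(-1/5482030) = (-3071438 + 24)*(-1/5482030) = -3071414*(-1/5482030) = 1535707/2741015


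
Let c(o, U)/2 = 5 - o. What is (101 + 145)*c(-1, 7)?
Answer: 2952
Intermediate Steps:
c(o, U) = 10 - 2*o (c(o, U) = 2*(5 - o) = 10 - 2*o)
(101 + 145)*c(-1, 7) = (101 + 145)*(10 - 2*(-1)) = 246*(10 + 2) = 246*12 = 2952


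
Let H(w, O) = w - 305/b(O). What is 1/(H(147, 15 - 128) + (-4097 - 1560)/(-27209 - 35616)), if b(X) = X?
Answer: 7099225/1063386941 ≈ 0.0066760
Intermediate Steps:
H(w, O) = w - 305/O
1/(H(147, 15 - 128) + (-4097 - 1560)/(-27209 - 35616)) = 1/((147 - 305/(15 - 128)) + (-4097 - 1560)/(-27209 - 35616)) = 1/((147 - 305/(-113)) - 5657/(-62825)) = 1/((147 - 305*(-1/113)) - 5657*(-1/62825)) = 1/((147 + 305/113) + 5657/62825) = 1/(16916/113 + 5657/62825) = 1/(1063386941/7099225) = 7099225/1063386941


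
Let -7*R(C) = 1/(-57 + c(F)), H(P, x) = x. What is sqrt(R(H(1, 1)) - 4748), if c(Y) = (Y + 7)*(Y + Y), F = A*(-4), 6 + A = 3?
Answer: I*sqrt(755886405)/399 ≈ 68.906*I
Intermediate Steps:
A = -3 (A = -6 + 3 = -3)
F = 12 (F = -3*(-4) = 12)
c(Y) = 2*Y*(7 + Y) (c(Y) = (7 + Y)*(2*Y) = 2*Y*(7 + Y))
R(C) = -1/2793 (R(C) = -1/(7*(-57 + 2*12*(7 + 12))) = -1/(7*(-57 + 2*12*19)) = -1/(7*(-57 + 456)) = -1/7/399 = -1/7*1/399 = -1/2793)
sqrt(R(H(1, 1)) - 4748) = sqrt(-1/2793 - 4748) = sqrt(-13261165/2793) = I*sqrt(755886405)/399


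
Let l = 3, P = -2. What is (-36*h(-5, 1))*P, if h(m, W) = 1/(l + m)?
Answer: -36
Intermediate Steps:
h(m, W) = 1/(3 + m)
(-36*h(-5, 1))*P = -36/(3 - 5)*(-2) = -36/(-2)*(-2) = -36*(-1/2)*(-2) = 18*(-2) = -36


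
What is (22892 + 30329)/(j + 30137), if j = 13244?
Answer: 53221/43381 ≈ 1.2268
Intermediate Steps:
(22892 + 30329)/(j + 30137) = (22892 + 30329)/(13244 + 30137) = 53221/43381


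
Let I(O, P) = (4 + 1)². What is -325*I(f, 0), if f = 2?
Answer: -8125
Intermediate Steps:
I(O, P) = 25 (I(O, P) = 5² = 25)
-325*I(f, 0) = -325*25 = -8125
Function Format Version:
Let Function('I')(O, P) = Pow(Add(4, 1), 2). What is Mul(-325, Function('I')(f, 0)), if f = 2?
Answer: -8125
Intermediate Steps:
Function('I')(O, P) = 25 (Function('I')(O, P) = Pow(5, 2) = 25)
Mul(-325, Function('I')(f, 0)) = Mul(-325, 25) = -8125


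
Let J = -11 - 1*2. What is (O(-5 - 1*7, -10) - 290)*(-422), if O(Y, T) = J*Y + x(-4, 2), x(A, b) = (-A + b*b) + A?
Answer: 54860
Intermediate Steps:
J = -13 (J = -11 - 2 = -13)
x(A, b) = b² (x(A, b) = (-A + b²) + A = (b² - A) + A = b²)
O(Y, T) = 4 - 13*Y (O(Y, T) = -13*Y + 2² = -13*Y + 4 = 4 - 13*Y)
(O(-5 - 1*7, -10) - 290)*(-422) = ((4 - 13*(-5 - 1*7)) - 290)*(-422) = ((4 - 13*(-5 - 7)) - 290)*(-422) = ((4 - 13*(-12)) - 290)*(-422) = ((4 + 156) - 290)*(-422) = (160 - 290)*(-422) = -130*(-422) = 54860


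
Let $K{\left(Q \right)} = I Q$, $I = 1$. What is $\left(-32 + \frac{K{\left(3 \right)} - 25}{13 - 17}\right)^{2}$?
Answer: $\frac{2809}{4} \approx 702.25$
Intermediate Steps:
$K{\left(Q \right)} = Q$ ($K{\left(Q \right)} = 1 Q = Q$)
$\left(-32 + \frac{K{\left(3 \right)} - 25}{13 - 17}\right)^{2} = \left(-32 + \frac{3 - 25}{13 - 17}\right)^{2} = \left(-32 - \frac{22}{-4}\right)^{2} = \left(-32 - - \frac{11}{2}\right)^{2} = \left(-32 + \frac{11}{2}\right)^{2} = \left(- \frac{53}{2}\right)^{2} = \frac{2809}{4}$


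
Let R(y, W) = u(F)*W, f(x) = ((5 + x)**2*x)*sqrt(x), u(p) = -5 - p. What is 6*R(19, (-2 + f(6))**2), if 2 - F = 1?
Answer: -113848560 + 104544*sqrt(6) ≈ -1.1359e+8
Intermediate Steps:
F = 1 (F = 2 - 1*1 = 2 - 1 = 1)
f(x) = x**(3/2)*(5 + x)**2 (f(x) = (x*(5 + x)**2)*sqrt(x) = x**(3/2)*(5 + x)**2)
R(y, W) = -6*W (R(y, W) = (-5 - 1*1)*W = (-5 - 1)*W = -6*W)
6*R(19, (-2 + f(6))**2) = 6*(-6*(-2 + 6**(3/2)*(5 + 6)**2)**2) = 6*(-6*(-2 + (6*sqrt(6))*11**2)**2) = 6*(-6*(-2 + (6*sqrt(6))*121)**2) = 6*(-6*(-2 + 726*sqrt(6))**2) = -36*(-2 + 726*sqrt(6))**2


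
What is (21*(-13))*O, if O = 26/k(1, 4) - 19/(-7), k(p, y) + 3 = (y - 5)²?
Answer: 2808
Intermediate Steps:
k(p, y) = -3 + (-5 + y)² (k(p, y) = -3 + (y - 5)² = -3 + (-5 + y)²)
O = -72/7 (O = 26/(-3 + (-5 + 4)²) - 19/(-7) = 26/(-3 + (-1)²) - 19*(-⅐) = 26/(-3 + 1) + 19/7 = 26/(-2) + 19/7 = 26*(-½) + 19/7 = -13 + 19/7 = -72/7 ≈ -10.286)
(21*(-13))*O = (21*(-13))*(-72/7) = -273*(-72/7) = 2808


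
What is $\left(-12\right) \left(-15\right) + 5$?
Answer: $185$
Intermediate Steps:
$\left(-12\right) \left(-15\right) + 5 = 180 + 5 = 185$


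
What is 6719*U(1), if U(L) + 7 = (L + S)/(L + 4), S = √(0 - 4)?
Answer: -228446/5 + 13438*I/5 ≈ -45689.0 + 2687.6*I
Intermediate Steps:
S = 2*I (S = √(-4) = 2*I ≈ 2.0*I)
U(L) = -7 + (L + 2*I)/(4 + L) (U(L) = -7 + (L + 2*I)/(L + 4) = -7 + (L + 2*I)/(4 + L))
6719*U(1) = 6719*(2*(-14 + I - 3*1)/(4 + 1)) = 6719*(2*(-14 + I - 3)/5) = 6719*(2*(⅕)*(-17 + I)) = 6719*(-34/5 + 2*I/5) = -228446/5 + 13438*I/5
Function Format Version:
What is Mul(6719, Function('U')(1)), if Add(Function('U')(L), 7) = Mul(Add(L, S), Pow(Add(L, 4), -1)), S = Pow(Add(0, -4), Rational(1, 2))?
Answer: Add(Rational(-228446, 5), Mul(Rational(13438, 5), I)) ≈ Add(-45689., Mul(2687.6, I))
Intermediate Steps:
S = Mul(2, I) (S = Pow(-4, Rational(1, 2)) = Mul(2, I) ≈ Mul(2.0000, I))
Function('U')(L) = Add(-7, Mul(Pow(Add(4, L), -1), Add(L, Mul(2, I)))) (Function('U')(L) = Add(-7, Mul(Add(L, Mul(2, I)), Pow(Add(L, 4), -1))) = Add(-7, Mul(Add(L, Mul(2, I)), Pow(Add(4, L), -1))) = Add(-7, Mul(Pow(Add(4, L), -1), Add(L, Mul(2, I)))))
Mul(6719, Function('U')(1)) = Mul(6719, Mul(2, Pow(Add(4, 1), -1), Add(-14, I, Mul(-3, 1)))) = Mul(6719, Mul(2, Pow(5, -1), Add(-14, I, -3))) = Mul(6719, Mul(2, Rational(1, 5), Add(-17, I))) = Mul(6719, Add(Rational(-34, 5), Mul(Rational(2, 5), I))) = Add(Rational(-228446, 5), Mul(Rational(13438, 5), I))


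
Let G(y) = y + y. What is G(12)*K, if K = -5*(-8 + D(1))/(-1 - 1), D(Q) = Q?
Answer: -420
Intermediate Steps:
G(y) = 2*y
K = -35/2 (K = -5*(-8 + 1)/(-1 - 1) = -(-35)/(-2) = -(-35)*(-1)/2 = -5*7/2 = -35/2 ≈ -17.500)
G(12)*K = (2*12)*(-35/2) = 24*(-35/2) = -420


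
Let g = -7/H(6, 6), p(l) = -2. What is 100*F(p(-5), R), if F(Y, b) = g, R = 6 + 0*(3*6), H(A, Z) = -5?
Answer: 140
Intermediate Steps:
R = 6 (R = 6 + 0*18 = 6 + 0 = 6)
g = 7/5 (g = -7/(-5) = -7*(-⅕) = 7/5 ≈ 1.4000)
F(Y, b) = 7/5
100*F(p(-5), R) = 100*(7/5) = 140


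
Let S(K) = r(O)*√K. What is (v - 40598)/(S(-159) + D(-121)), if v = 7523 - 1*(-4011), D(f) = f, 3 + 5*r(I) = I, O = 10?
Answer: 10989825/46727 + 127155*I*√159/46727 ≈ 235.19 + 34.313*I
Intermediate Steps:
r(I) = -⅗ + I/5
S(K) = 7*√K/5 (S(K) = (-⅗ + (⅕)*10)*√K = (-⅗ + 2)*√K = 7*√K/5)
v = 11534 (v = 7523 + 4011 = 11534)
(v - 40598)/(S(-159) + D(-121)) = (11534 - 40598)/(7*√(-159)/5 - 121) = -29064/(7*(I*√159)/5 - 121) = -29064/(7*I*√159/5 - 121) = -29064/(-121 + 7*I*√159/5)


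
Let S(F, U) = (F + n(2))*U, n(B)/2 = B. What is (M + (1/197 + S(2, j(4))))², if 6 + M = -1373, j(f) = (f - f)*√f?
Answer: 73800242244/38809 ≈ 1.9016e+6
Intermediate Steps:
n(B) = 2*B
j(f) = 0 (j(f) = 0*√f = 0)
S(F, U) = U*(4 + F) (S(F, U) = (F + 2*2)*U = (F + 4)*U = (4 + F)*U = U*(4 + F))
M = -1379 (M = -6 - 1373 = -1379)
(M + (1/197 + S(2, j(4))))² = (-1379 + (1/197 + 0*(4 + 2)))² = (-1379 + (1/197 + 0*6))² = (-1379 + (1/197 + 0))² = (-1379 + 1/197)² = (-271662/197)² = 73800242244/38809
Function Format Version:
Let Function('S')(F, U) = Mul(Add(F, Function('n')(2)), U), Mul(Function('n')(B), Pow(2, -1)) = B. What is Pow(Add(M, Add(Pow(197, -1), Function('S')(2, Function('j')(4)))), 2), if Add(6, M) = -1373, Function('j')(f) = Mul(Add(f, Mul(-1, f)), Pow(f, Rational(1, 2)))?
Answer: Rational(73800242244, 38809) ≈ 1.9016e+6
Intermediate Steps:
Function('n')(B) = Mul(2, B)
Function('j')(f) = 0 (Function('j')(f) = Mul(0, Pow(f, Rational(1, 2))) = 0)
Function('S')(F, U) = Mul(U, Add(4, F)) (Function('S')(F, U) = Mul(Add(F, Mul(2, 2)), U) = Mul(Add(F, 4), U) = Mul(Add(4, F), U) = Mul(U, Add(4, F)))
M = -1379 (M = Add(-6, -1373) = -1379)
Pow(Add(M, Add(Pow(197, -1), Function('S')(2, Function('j')(4)))), 2) = Pow(Add(-1379, Add(Pow(197, -1), Mul(0, Add(4, 2)))), 2) = Pow(Add(-1379, Add(Rational(1, 197), Mul(0, 6))), 2) = Pow(Add(-1379, Add(Rational(1, 197), 0)), 2) = Pow(Add(-1379, Rational(1, 197)), 2) = Pow(Rational(-271662, 197), 2) = Rational(73800242244, 38809)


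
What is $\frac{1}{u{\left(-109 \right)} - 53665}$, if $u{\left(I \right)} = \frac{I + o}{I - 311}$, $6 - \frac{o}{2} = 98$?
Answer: $- \frac{420}{22539007} \approx -1.8634 \cdot 10^{-5}$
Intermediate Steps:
$o = -184$ ($o = 12 - 196 = -184$)
$u{\left(I \right)} = \frac{-184 + I}{-311 + I}$ ($u{\left(I \right)} = \frac{I - 184}{I - 311} = \frac{-184 + I}{-311 + I}$)
$\frac{1}{u{\left(-109 \right)} - 53665} = \frac{1}{\frac{-184 - 109}{-311 - 109} - 53665} = \frac{1}{\frac{1}{-420} \left(-293\right) - 53665} = \frac{1}{\left(- \frac{1}{420}\right) \left(-293\right) - 53665} = \frac{1}{\frac{293}{420} - 53665} = \frac{1}{- \frac{22539007}{420}} = - \frac{420}{22539007}$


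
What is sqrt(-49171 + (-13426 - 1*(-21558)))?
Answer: I*sqrt(41039) ≈ 202.58*I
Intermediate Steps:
sqrt(-49171 + (-13426 - 1*(-21558))) = sqrt(-49171 + (-13426 + 21558)) = sqrt(-49171 + 8132) = sqrt(-41039) = I*sqrt(41039)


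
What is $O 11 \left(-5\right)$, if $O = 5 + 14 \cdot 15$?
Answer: $-11825$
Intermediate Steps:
$O = 215$ ($O = 5 + 210 = 215$)
$O 11 \left(-5\right) = 215 \cdot 11 \left(-5\right) = 215 \left(-55\right) = -11825$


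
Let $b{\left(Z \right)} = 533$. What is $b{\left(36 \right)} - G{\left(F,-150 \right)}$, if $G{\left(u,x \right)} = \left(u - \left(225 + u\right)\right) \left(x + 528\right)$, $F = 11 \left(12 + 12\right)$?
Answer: $85583$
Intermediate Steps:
$F = 264$ ($F = 11 \cdot 24 = 264$)
$G{\left(u,x \right)} = -118800 - 225 x$ ($G{\left(u,x \right)} = - 225 \left(528 + x\right) = -118800 - 225 x$)
$b{\left(36 \right)} - G{\left(F,-150 \right)} = 533 - \left(-118800 - -33750\right) = 533 - \left(-118800 + 33750\right) = 533 - -85050 = 533 + 85050 = 85583$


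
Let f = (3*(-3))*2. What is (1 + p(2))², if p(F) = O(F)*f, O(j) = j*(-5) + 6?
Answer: 5329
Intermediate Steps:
O(j) = 6 - 5*j (O(j) = -5*j + 6 = 6 - 5*j)
f = -18 (f = -9*2 = -18)
p(F) = -108 + 90*F (p(F) = (6 - 5*F)*(-18) = -108 + 90*F)
(1 + p(2))² = (1 + (-108 + 90*2))² = (1 + (-108 + 180))² = (1 + 72)² = 73² = 5329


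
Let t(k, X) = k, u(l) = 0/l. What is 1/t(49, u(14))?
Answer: 1/49 ≈ 0.020408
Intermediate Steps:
u(l) = 0
1/t(49, u(14)) = 1/49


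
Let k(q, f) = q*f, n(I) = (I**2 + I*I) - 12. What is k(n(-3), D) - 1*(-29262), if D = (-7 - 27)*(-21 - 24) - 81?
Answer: 37956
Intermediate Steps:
n(I) = -12 + 2*I**2 (n(I) = (I**2 + I**2) - 12 = 2*I**2 - 12 = -12 + 2*I**2)
D = 1449 (D = -34*(-45) - 81 = 1530 - 81 = 1449)
k(q, f) = f*q
k(n(-3), D) - 1*(-29262) = 1449*(-12 + 2*(-3)**2) - 1*(-29262) = 1449*(-12 + 2*9) + 29262 = 1449*(-12 + 18) + 29262 = 1449*6 + 29262 = 8694 + 29262 = 37956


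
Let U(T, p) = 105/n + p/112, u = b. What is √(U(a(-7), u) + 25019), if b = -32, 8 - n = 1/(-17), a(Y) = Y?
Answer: √23021218878/959 ≈ 158.21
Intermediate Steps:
n = 137/17 (n = 8 - 1/(-17) = 8 - 1*(-1/17) = 8 + 1/17 = 137/17 ≈ 8.0588)
u = -32
U(T, p) = 1785/137 + p/112 (U(T, p) = 105/(137/17) + p/112 = 105*(17/137) + p*(1/112) = 1785/137 + p/112)
√(U(a(-7), u) + 25019) = √((1785/137 + (1/112)*(-32)) + 25019) = √((1785/137 - 2/7) + 25019) = √(12221/959 + 25019) = √(24005442/959) = √23021218878/959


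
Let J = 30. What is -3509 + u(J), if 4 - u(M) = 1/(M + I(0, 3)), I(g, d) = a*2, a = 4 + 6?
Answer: -175251/50 ≈ -3505.0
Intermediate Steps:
a = 10
I(g, d) = 20 (I(g, d) = 10*2 = 20)
u(M) = 4 - 1/(20 + M) (u(M) = 4 - 1/(M + 20) = 4 - 1/(20 + M))
-3509 + u(J) = -3509 + (79 + 4*30)/(20 + 30) = -3509 + (79 + 120)/50 = -3509 + (1/50)*199 = -3509 + 199/50 = -175251/50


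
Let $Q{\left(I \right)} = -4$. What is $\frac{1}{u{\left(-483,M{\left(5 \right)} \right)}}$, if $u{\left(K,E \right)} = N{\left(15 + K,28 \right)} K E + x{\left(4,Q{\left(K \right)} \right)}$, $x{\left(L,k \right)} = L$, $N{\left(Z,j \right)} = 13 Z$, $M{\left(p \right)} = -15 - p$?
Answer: $- \frac{1}{58771436} \approx -1.7015 \cdot 10^{-8}$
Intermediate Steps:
$u{\left(K,E \right)} = 4 + E K \left(195 + 13 K\right)$ ($u{\left(K,E \right)} = 13 \left(15 + K\right) K E + 4 = \left(195 + 13 K\right) K E + 4 = K \left(195 + 13 K\right) E + 4 = E K \left(195 + 13 K\right) + 4 = 4 + E K \left(195 + 13 K\right)$)
$\frac{1}{u{\left(-483,M{\left(5 \right)} \right)}} = \frac{1}{4 + 13 \left(-15 - 5\right) \left(-483\right) \left(15 - 483\right)} = \frac{1}{4 + 13 \left(-15 - 5\right) \left(-483\right) \left(-468\right)} = \frac{1}{4 + 13 \left(-20\right) \left(-483\right) \left(-468\right)} = \frac{1}{4 - 58771440} = \frac{1}{-58771436} = - \frac{1}{58771436}$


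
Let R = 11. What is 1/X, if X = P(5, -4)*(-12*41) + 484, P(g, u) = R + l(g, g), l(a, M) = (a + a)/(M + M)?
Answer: -1/5420 ≈ -0.00018450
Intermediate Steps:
l(a, M) = a/M (l(a, M) = (2*a)/((2*M)) = (2*a)*(1/(2*M)) = a/M)
P(g, u) = 12 (P(g, u) = 11 + g/g = 11 + 1 = 12)
X = -5420 (X = 12*(-12*41) + 484 = 12*(-492) + 484 = -5904 + 484 = -5420)
1/X = 1/(-5420) = -1/5420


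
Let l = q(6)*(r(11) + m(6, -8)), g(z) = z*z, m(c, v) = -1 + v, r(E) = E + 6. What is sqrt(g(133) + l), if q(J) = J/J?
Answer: sqrt(17697) ≈ 133.03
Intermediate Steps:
q(J) = 1
r(E) = 6 + E
g(z) = z**2
l = 8 (l = 1*((6 + 11) + (-1 - 8)) = 1*(17 - 9) = 1*8 = 8)
sqrt(g(133) + l) = sqrt(133**2 + 8) = sqrt(17689 + 8) = sqrt(17697)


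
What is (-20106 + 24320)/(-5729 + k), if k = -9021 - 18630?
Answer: -2107/16690 ≈ -0.12624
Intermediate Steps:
k = -27651
(-20106 + 24320)/(-5729 + k) = (-20106 + 24320)/(-5729 - 27651) = 4214/(-33380) = 4214*(-1/33380) = -2107/16690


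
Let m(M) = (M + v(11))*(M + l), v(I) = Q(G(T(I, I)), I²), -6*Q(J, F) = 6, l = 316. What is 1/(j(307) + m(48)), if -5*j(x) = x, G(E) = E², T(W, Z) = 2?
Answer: 5/85233 ≈ 5.8663e-5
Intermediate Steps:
j(x) = -x/5
Q(J, F) = -1 (Q(J, F) = -⅙*6 = -1)
v(I) = -1
m(M) = (-1 + M)*(316 + M) (m(M) = (M - 1)*(M + 316) = (-1 + M)*(316 + M))
1/(j(307) + m(48)) = 1/(-⅕*307 + (-316 + 48² + 315*48)) = 1/(-307/5 + (-316 + 2304 + 15120)) = 1/(-307/5 + 17108) = 1/(85233/5) = 5/85233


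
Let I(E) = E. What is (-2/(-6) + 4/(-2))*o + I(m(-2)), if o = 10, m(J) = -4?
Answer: -62/3 ≈ -20.667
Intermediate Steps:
(-2/(-6) + 4/(-2))*o + I(m(-2)) = (-2/(-6) + 4/(-2))*10 - 4 = (-2*(-⅙) + 4*(-½))*10 - 4 = (⅓ - 2)*10 - 4 = -5/3*10 - 4 = -50/3 - 4 = -62/3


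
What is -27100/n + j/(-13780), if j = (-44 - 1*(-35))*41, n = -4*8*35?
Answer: 4673141/192920 ≈ 24.223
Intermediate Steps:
n = -1120 (n = -32*35 = -1120)
j = -369 (j = (-44 + 35)*41 = -9*41 = -369)
-27100/n + j/(-13780) = -27100/(-1120) - 369/(-13780) = -27100*(-1/1120) - 369*(-1/13780) = 1355/56 + 369/13780 = 4673141/192920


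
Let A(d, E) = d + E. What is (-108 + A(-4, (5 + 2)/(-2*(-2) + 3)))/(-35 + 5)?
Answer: 37/10 ≈ 3.7000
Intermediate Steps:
A(d, E) = E + d
(-108 + A(-4, (5 + 2)/(-2*(-2) + 3)))/(-35 + 5) = (-108 + ((5 + 2)/(-2*(-2) + 3) - 4))/(-35 + 5) = (-108 + (7/(4 + 3) - 4))/(-30) = -(-108 + (7/7 - 4))/30 = -(-108 + (7*(⅐) - 4))/30 = -(-108 + (1 - 4))/30 = -(-108 - 3)/30 = -1/30*(-111) = 37/10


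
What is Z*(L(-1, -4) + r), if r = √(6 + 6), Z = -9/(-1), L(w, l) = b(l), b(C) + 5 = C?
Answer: -81 + 18*√3 ≈ -49.823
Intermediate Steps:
b(C) = -5 + C
L(w, l) = -5 + l
Z = 9 (Z = -9*(-1) = 9)
r = 2*√3 (r = √12 = 2*√3 ≈ 3.4641)
Z*(L(-1, -4) + r) = 9*((-5 - 4) + 2*√3) = 9*(-9 + 2*√3) = -81 + 18*√3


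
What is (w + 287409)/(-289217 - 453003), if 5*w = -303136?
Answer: -1133909/3711100 ≈ -0.30555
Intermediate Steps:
w = -303136/5 (w = (⅕)*(-303136) = -303136/5 ≈ -60627.)
(w + 287409)/(-289217 - 453003) = (-303136/5 + 287409)/(-289217 - 453003) = (1133909/5)/(-742220) = (1133909/5)*(-1/742220) = -1133909/3711100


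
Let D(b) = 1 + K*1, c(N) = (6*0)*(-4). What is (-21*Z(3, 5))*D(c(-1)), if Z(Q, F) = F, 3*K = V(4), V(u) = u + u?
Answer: -385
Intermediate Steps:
V(u) = 2*u
K = 8/3 (K = (2*4)/3 = (1/3)*8 = 8/3 ≈ 2.6667)
c(N) = 0 (c(N) = 0*(-4) = 0)
D(b) = 11/3 (D(b) = 1 + (8/3)*1 = 1 + 8/3 = 11/3)
(-21*Z(3, 5))*D(c(-1)) = -21*5*(11/3) = -105*11/3 = -385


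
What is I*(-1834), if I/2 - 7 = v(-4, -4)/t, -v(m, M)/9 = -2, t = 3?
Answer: -47684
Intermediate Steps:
v(m, M) = 18 (v(m, M) = -9*(-2) = 18)
I = 26 (I = 14 + 2*(18/3) = 14 + 2*(18*(⅓)) = 14 + 2*6 = 14 + 12 = 26)
I*(-1834) = 26*(-1834) = -47684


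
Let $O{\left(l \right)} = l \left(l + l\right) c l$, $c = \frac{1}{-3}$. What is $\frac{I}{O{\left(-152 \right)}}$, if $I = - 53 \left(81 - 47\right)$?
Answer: $- \frac{2703}{3511808} \approx -0.00076969$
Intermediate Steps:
$c = - \frac{1}{3} \approx -0.33333$
$O{\left(l \right)} = - \frac{2 l^{3}}{3}$ ($O{\left(l \right)} = l \left(l + l\right) \left(- \frac{1}{3}\right) l = l 2 l \left(- \frac{1}{3}\right) l = 2 l^{2} \left(- \frac{1}{3}\right) l = - \frac{2 l^{2}}{3} l = - \frac{2 l^{3}}{3}$)
$I = -1802$ ($I = \left(-53\right) 34 = -1802$)
$\frac{I}{O{\left(-152 \right)}} = - \frac{1802}{\left(- \frac{2}{3}\right) \left(-152\right)^{3}} = - \frac{1802}{\left(- \frac{2}{3}\right) \left(-3511808\right)} = - \frac{1802}{\frac{7023616}{3}} = \left(-1802\right) \frac{3}{7023616} = - \frac{2703}{3511808}$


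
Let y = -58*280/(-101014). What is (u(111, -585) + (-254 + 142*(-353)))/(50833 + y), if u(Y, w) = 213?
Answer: -2533784669/2567430451 ≈ -0.98690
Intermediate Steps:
y = 8120/50507 (y = -16240*(-1/101014) = 8120/50507 ≈ 0.16077)
(u(111, -585) + (-254 + 142*(-353)))/(50833 + y) = (213 + (-254 + 142*(-353)))/(50833 + 8120/50507) = (213 + (-254 - 50126))/(2567430451/50507) = (213 - 50380)*(50507/2567430451) = -50167*50507/2567430451 = -2533784669/2567430451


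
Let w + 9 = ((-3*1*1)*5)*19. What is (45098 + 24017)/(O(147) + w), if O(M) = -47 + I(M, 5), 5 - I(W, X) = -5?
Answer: -69115/331 ≈ -208.81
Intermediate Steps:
I(W, X) = 10 (I(W, X) = 5 - 1*(-5) = 5 + 5 = 10)
O(M) = -37 (O(M) = -47 + 10 = -37)
w = -294 (w = -9 + ((-3*1*1)*5)*19 = -9 + (-3*1*5)*19 = -9 - 3*5*19 = -9 - 15*19 = -9 - 285 = -294)
(45098 + 24017)/(O(147) + w) = (45098 + 24017)/(-37 - 294) = 69115/(-331) = 69115*(-1/331) = -69115/331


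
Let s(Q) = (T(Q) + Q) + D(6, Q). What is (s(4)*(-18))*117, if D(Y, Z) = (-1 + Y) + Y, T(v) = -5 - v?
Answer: -12636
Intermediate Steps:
D(Y, Z) = -1 + 2*Y
s(Q) = 6 (s(Q) = ((-5 - Q) + Q) + (-1 + 2*6) = -5 + (-1 + 12) = -5 + 11 = 6)
(s(4)*(-18))*117 = (6*(-18))*117 = -108*117 = -12636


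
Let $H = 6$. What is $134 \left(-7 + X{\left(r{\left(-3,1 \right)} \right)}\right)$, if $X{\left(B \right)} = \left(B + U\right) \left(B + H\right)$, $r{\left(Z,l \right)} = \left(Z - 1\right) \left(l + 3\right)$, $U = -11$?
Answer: $35242$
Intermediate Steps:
$r{\left(Z,l \right)} = \left(-1 + Z\right) \left(3 + l\right)$
$X{\left(B \right)} = \left(-11 + B\right) \left(6 + B\right)$ ($X{\left(B \right)} = \left(B - 11\right) \left(B + 6\right) = \left(-11 + B\right) \left(6 + B\right)$)
$134 \left(-7 + X{\left(r{\left(-3,1 \right)} \right)}\right) = 134 \left(-7 - \left(66 - \left(-3 - 1 + 3 \left(-3\right) - 3\right)^{2} + 5 \left(-3 - 1 + 3 \left(-3\right) - 3\right)\right)\right) = 134 \left(-7 - \left(66 - \left(-3 - 1 - 9 - 3\right)^{2} + 5 \left(-3 - 1 - 9 - 3\right)\right)\right) = 134 \left(-7 - \left(-14 - 256\right)\right) = 134 \left(-7 + \left(-66 + 256 + 80\right)\right) = 134 \left(-7 + 270\right) = 134 \cdot 263 = 35242$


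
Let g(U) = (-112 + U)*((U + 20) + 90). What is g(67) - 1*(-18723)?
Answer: 10758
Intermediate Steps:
g(U) = (-112 + U)*(110 + U) (g(U) = (-112 + U)*((20 + U) + 90) = (-112 + U)*(110 + U))
g(67) - 1*(-18723) = (-12320 + 67**2 - 2*67) - 1*(-18723) = (-12320 + 4489 - 134) + 18723 = -7965 + 18723 = 10758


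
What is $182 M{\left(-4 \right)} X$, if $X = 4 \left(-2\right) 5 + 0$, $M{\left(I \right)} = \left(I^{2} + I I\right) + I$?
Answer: $-203840$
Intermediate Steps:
$M{\left(I \right)} = I + 2 I^{2}$ ($M{\left(I \right)} = \left(I^{2} + I^{2}\right) + I = 2 I^{2} + I = I + 2 I^{2}$)
$X = -40$ ($X = \left(-8\right) 5 + 0 = -40 + 0 = -40$)
$182 M{\left(-4 \right)} X = 182 \left(- 4 \left(1 + 2 \left(-4\right)\right)\right) \left(-40\right) = 182 \left(- 4 \left(1 - 8\right)\right) \left(-40\right) = 182 \left(\left(-4\right) \left(-7\right)\right) \left(-40\right) = 182 \cdot 28 \left(-40\right) = 5096 \left(-40\right) = -203840$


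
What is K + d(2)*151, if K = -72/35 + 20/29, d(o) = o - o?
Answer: -1388/1015 ≈ -1.3675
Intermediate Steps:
d(o) = 0
K = -1388/1015 (K = -72*1/35 + 20*(1/29) = -72/35 + 20/29 = -1388/1015 ≈ -1.3675)
K + d(2)*151 = -1388/1015 + 0*151 = -1388/1015 + 0 = -1388/1015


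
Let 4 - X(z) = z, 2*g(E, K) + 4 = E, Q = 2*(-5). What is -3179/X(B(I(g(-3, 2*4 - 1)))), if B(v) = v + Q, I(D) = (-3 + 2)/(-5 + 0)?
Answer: -15895/69 ≈ -230.36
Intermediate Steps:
Q = -10
g(E, K) = -2 + E/2
I(D) = ⅕ (I(D) = -1/(-5) = -1*(-⅕) = ⅕)
B(v) = -10 + v (B(v) = v - 10 = -10 + v)
X(z) = 4 - z
-3179/X(B(I(g(-3, 2*4 - 1)))) = -3179/(4 - (-10 + ⅕)) = -3179/(4 - 1*(-49/5)) = -3179/(4 + 49/5) = -3179/69/5 = -3179*5/69 = -15895/69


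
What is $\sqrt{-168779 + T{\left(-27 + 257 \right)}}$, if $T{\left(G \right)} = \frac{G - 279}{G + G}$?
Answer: $\frac{i \sqrt{8928414735}}{230} \approx 410.83 i$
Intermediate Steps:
$T{\left(G \right)} = \frac{-279 + G}{2 G}$
$\sqrt{-168779 + T{\left(-27 + 257 \right)}} = \sqrt{-168779 + \frac{-279 + \left(-27 + 257\right)}{2 \left(-27 + 257\right)}} = \sqrt{-168779 + \frac{-279 + 230}{2 \cdot 230}} = \sqrt{-168779 + \frac{1}{2} \cdot \frac{1}{230} \left(-49\right)} = \sqrt{-168779 - \frac{49}{460}} = \sqrt{- \frac{77638389}{460}} = \frac{i \sqrt{8928414735}}{230}$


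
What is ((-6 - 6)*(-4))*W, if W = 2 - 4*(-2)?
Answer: 480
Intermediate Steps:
W = 10 (W = 2 + 8 = 10)
((-6 - 6)*(-4))*W = ((-6 - 6)*(-4))*10 = -12*(-4)*10 = 48*10 = 480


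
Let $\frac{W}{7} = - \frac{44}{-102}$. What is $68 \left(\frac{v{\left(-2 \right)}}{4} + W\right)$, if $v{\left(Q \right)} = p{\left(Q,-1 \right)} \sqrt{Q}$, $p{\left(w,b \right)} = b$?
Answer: $\frac{616}{3} - 17 i \sqrt{2} \approx 205.33 - 24.042 i$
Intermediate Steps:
$v{\left(Q \right)} = - \sqrt{Q}$
$W = \frac{154}{51}$ ($W = 7 \left(- \frac{44}{-102}\right) = 7 \left(\left(-44\right) \left(- \frac{1}{102}\right)\right) = 7 \cdot \frac{22}{51} = \frac{154}{51} \approx 3.0196$)
$68 \left(\frac{v{\left(-2 \right)}}{4} + W\right) = 68 \left(\frac{\left(-1\right) \sqrt{-2}}{4} + \frac{154}{51}\right) = 68 \left(\frac{\left(-1\right) i \sqrt{2}}{4} + \frac{154}{51}\right) = 68 \left(- \frac{i \sqrt{2}}{4} + \frac{154}{51}\right) = 68 \left(\frac{154}{51} - \frac{i \sqrt{2}}{4}\right) = \frac{616}{3} - 17 i \sqrt{2}$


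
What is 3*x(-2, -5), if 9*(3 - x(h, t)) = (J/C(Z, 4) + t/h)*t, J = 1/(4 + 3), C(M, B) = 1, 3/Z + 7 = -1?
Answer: 563/42 ≈ 13.405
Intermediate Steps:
Z = -3/8 (Z = 3/(-7 - 1) = 3/(-8) = 3*(-1/8) = -3/8 ≈ -0.37500)
J = 1/7 ≈ 0.14286
x(h, t) = 3 - t*(1/7 + t/h)/9 (x(h, t) = 3 - ((1/7)/1 + t/h)*t/9 = 3 - ((1/7)*1 + t/h)*t/9 = 3 - (1/7 + t/h)*t/9 = 3 - t*(1/7 + t/h)/9)
3*x(-2, -5) = 3*(3 - 1/63*(-5) - 1/9*(-5)**2/(-2)) = 3*(3 + 5/63 - 1/9*(-1/2)*25) = 3*(3 + 5/63 + 25/18) = 3*(563/126) = 563/42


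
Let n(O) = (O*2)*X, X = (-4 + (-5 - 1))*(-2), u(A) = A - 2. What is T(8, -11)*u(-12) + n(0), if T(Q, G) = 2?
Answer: -28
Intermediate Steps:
u(A) = -2 + A
X = 20 (X = (-4 - 6)*(-2) = -10*(-2) = 20)
n(O) = 40*O (n(O) = (O*2)*20 = (2*O)*20 = 40*O)
T(8, -11)*u(-12) + n(0) = 2*(-2 - 12) + 40*0 = 2*(-14) + 0 = -28 + 0 = -28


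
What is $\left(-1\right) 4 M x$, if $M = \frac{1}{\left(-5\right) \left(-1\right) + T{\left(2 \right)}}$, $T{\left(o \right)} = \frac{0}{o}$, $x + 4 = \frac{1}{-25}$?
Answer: $\frac{404}{125} \approx 3.232$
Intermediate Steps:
$x = - \frac{101}{25}$ ($x = -4 + \frac{1}{-25} = -4 - \frac{1}{25} = - \frac{101}{25} \approx -4.04$)
$T{\left(o \right)} = 0$
$M = \frac{1}{5}$ ($M = \frac{1}{\left(-5\right) \left(-1\right) + 0} = \frac{1}{5 + 0} = \frac{1}{5} \approx 0.2$)
$\left(-1\right) 4 M x = \left(-1\right) 4 \cdot \frac{1}{5} \left(- \frac{101}{25}\right) = \left(-4\right) \frac{1}{5} \left(- \frac{101}{25}\right) = \left(- \frac{4}{5}\right) \left(- \frac{101}{25}\right) = \frac{404}{125}$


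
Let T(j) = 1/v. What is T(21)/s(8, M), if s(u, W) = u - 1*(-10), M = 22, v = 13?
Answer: 1/234 ≈ 0.0042735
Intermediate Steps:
s(u, W) = 10 + u (s(u, W) = u + 10 = 10 + u)
T(j) = 1/13
T(21)/s(8, M) = 1/(13*(10 + 8)) = (1/13)/18 = (1/13)*(1/18) = 1/234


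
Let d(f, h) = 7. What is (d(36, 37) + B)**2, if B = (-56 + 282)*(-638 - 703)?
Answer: 91844757481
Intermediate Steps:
B = -303066 (B = 226*(-1341) = -303066)
(d(36, 37) + B)**2 = (7 - 303066)**2 = (-303059)**2 = 91844757481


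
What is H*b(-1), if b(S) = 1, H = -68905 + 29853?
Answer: -39052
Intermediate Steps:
H = -39052
H*b(-1) = -39052*1 = -39052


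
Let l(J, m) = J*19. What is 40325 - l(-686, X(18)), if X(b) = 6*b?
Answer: 53359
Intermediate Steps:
l(J, m) = 19*J
40325 - l(-686, X(18)) = 40325 - 19*(-686) = 40325 - 1*(-13034) = 40325 + 13034 = 53359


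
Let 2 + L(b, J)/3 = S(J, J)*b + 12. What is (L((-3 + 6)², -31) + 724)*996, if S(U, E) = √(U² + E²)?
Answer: 750984 + 833652*√2 ≈ 1.9299e+6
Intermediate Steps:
S(U, E) = √(E² + U²)
L(b, J) = 30 + 3*b*√2*√(J²) (L(b, J) = -6 + 3*(√(J² + J²)*b + 12) = -6 + 3*(√(2*J²)*b + 12) = -6 + 3*((√2*√(J²))*b + 12) = -6 + 3*(b*√2*√(J²) + 12) = -6 + 3*(12 + b*√2*√(J²)) = -6 + (36 + 3*b*√2*√(J²)) = 30 + 3*b*√2*√(J²))
(L((-3 + 6)², -31) + 724)*996 = ((30 + 3*(-3 + 6)²*√2*√((-31)²)) + 724)*996 = ((30 + 3*3²*√2*√961) + 724)*996 = ((30 + 3*9*√2*31) + 724)*996 = ((30 + 837*√2) + 724)*996 = (754 + 837*√2)*996 = 750984 + 833652*√2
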